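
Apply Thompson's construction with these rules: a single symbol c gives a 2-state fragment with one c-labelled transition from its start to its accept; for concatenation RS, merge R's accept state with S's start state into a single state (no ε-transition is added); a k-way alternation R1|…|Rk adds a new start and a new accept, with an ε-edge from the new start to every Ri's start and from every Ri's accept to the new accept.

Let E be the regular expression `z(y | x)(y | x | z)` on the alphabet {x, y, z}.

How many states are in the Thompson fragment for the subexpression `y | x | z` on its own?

8

Fragment for `y | x | z`:
Each of the 3 symbol leaves contributes a 2-state fragment.
  y | x | z : 8 states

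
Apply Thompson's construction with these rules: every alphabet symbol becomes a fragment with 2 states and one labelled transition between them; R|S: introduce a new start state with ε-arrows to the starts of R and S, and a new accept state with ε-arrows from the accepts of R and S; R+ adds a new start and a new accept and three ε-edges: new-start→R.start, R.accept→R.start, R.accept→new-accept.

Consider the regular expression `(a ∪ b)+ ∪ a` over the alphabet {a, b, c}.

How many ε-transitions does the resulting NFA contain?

11

Recursing over subexpressions:
Each of the 3 symbol leaves contributes 0 ε-transitions.
  a ∪ b → 4 ε-transitions
  (a ∪ b)+ → 7 ε-transitions
  (a ∪ b)+ ∪ a → 11 ε-transitions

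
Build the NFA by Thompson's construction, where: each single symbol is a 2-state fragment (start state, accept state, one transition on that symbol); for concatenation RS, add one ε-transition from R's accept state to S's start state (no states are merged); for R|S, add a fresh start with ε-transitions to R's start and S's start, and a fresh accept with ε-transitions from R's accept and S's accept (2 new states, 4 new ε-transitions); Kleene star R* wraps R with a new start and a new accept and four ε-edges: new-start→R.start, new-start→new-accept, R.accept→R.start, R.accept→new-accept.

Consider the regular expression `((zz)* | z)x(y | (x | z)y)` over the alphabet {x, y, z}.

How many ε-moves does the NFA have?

Building bottom-up:
Each of the 8 symbol leaves contributes 0 ε-transitions.
  zz = 1 ε-transition
  (zz)* = 5 ε-transitions
  (zz)* | z = 9 ε-transitions
  x | z = 4 ε-transitions
  (x | z)y = 5 ε-transitions
  y | (x | z)y = 9 ε-transitions
  ((zz)* | z)x(y | (x | z)y) = 20 ε-transitions

20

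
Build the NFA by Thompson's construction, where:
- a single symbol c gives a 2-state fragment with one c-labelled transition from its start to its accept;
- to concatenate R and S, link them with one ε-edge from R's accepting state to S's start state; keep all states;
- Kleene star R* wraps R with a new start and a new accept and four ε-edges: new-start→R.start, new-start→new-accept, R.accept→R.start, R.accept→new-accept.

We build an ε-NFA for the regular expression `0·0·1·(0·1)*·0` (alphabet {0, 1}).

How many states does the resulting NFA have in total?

14

By structural recursion:
Each of the 6 symbol leaves contributes a 2-state fragment.
  0·1 : 4 states
  (0·1)* : 6 states
  0·0·1·(0·1)*·0 : 14 states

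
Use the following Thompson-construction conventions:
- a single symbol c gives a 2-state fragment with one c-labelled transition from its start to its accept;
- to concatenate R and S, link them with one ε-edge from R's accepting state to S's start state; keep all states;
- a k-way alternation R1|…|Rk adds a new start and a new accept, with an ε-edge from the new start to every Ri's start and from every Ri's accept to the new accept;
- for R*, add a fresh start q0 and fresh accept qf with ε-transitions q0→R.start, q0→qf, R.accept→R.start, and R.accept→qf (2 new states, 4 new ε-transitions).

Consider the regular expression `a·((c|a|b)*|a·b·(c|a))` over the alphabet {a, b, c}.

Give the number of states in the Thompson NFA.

24

Per subexpression:
Each of the 8 symbol leaves contributes a 2-state fragment.
  c|a|b — 8 states
  (c|a|b)* — 10 states
  c|a — 6 states
  a·b·(c|a) — 10 states
  (c|a|b)*|a·b·(c|a) — 22 states
  a·((c|a|b)*|a·b·(c|a)) — 24 states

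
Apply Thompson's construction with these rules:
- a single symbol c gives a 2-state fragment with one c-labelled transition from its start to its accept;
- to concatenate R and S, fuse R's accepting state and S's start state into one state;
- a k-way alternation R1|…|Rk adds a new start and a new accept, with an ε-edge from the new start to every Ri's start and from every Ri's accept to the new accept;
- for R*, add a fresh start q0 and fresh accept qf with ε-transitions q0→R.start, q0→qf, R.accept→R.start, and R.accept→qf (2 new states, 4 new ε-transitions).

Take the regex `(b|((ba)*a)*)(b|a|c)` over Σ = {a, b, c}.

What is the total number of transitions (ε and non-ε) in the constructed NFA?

By structural recursion:
Each of the 7 symbol leaves contributes 1 transition (1 symbol, 0 ε).
  ba = 2 transitions (2 symbol, 0 ε)
  (ba)* = 6 transitions (2 symbol, 4 ε)
  (ba)*a = 7 transitions (3 symbol, 4 ε)
  ((ba)*a)* = 11 transitions (3 symbol, 8 ε)
  b|((ba)*a)* = 16 transitions (4 symbol, 12 ε)
  b|a|c = 9 transitions (3 symbol, 6 ε)
  (b|((ba)*a)*)(b|a|c) = 25 transitions (7 symbol, 18 ε)

25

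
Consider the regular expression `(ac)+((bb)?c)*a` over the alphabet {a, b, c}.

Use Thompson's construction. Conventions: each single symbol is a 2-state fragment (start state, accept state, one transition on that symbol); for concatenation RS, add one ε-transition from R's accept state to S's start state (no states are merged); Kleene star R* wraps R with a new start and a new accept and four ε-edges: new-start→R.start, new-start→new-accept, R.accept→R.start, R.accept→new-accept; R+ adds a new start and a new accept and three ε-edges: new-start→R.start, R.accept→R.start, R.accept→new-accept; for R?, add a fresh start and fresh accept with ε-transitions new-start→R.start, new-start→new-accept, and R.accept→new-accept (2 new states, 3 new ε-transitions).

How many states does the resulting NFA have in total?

18

Per subexpression:
Each of the 6 symbol leaves contributes a 2-state fragment.
  ac = 4 states
  (ac)+ = 6 states
  bb = 4 states
  (bb)? = 6 states
  (bb)?c = 8 states
  ((bb)?c)* = 10 states
  (ac)+((bb)?c)*a = 18 states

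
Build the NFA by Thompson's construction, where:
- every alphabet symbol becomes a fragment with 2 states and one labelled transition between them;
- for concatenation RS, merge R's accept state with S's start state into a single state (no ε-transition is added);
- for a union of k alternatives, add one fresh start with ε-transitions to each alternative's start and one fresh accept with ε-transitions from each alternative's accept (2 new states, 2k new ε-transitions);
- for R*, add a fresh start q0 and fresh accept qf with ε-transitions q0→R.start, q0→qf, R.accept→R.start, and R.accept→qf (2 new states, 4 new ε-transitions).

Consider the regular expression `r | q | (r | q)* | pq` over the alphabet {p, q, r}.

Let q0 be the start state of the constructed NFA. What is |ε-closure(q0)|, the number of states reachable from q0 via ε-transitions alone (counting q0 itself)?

Work bottom-up. For each fragment F, track |ε-closure(F.start)| and whether F's accept lies in that closure (i.e. whether F accepts ε). A single-symbol fragment has closure size 1 and does not accept ε.
  r | q : C = 1 + 1 + 1 = 3 (the new accept is not ε-reachable since no branch accepts ε)
  (r | q)* : the star's fresh start ε-reaches both the body's start and the fresh accept: C = 2 + 3 = 5
  pq : same as the first factor's closure: C = 1
  r | q | (r | q)* | pq : new start ε-reaches every alternative's start; at least one alternative accepts ε, so the union's new accept is reached too: C = 1 + 1 + 1 + 5 + 1 + 1 = 10

10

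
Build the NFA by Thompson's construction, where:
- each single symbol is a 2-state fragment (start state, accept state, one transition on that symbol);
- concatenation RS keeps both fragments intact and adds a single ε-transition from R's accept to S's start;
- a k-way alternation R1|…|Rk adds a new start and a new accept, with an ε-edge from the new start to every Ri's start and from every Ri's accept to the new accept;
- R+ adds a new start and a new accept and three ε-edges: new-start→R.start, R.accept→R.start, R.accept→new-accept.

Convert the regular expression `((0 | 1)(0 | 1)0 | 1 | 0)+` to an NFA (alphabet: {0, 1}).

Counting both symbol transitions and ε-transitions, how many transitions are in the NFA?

By structural recursion:
Each of the 7 symbol leaves contributes 1 transition (1 symbol, 0 ε).
  0 | 1 : 6 transitions (2 symbol, 4 ε)
  0 | 1 : 6 transitions (2 symbol, 4 ε)
  (0 | 1)(0 | 1)0 : 15 transitions (5 symbol, 10 ε)
  (0 | 1)(0 | 1)0 | 1 | 0 : 23 transitions (7 symbol, 16 ε)
  ((0 | 1)(0 | 1)0 | 1 | 0)+ : 26 transitions (7 symbol, 19 ε)

26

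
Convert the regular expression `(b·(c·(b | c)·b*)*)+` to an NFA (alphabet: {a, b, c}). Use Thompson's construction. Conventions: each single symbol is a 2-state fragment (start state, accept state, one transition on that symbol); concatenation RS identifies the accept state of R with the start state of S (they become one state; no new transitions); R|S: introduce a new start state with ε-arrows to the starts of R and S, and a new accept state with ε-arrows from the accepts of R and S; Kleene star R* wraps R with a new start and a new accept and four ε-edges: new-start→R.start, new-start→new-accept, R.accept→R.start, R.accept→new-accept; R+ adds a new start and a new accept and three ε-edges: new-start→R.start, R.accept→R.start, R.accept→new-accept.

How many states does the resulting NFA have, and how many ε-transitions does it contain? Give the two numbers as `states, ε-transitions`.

15, 15

Per subexpression:
Each of the 5 symbol leaves contributes 2 states and 0 ε-transitions.
  b | c = 6 states, 4 ε-transitions
  b* = 4 states, 4 ε-transitions
  c·(b | c)·b* = 10 states, 8 ε-transitions
  (c·(b | c)·b*)* = 12 states, 12 ε-transitions
  b·(c·(b | c)·b*)* = 13 states, 12 ε-transitions
  (b·(c·(b | c)·b*)*)+ = 15 states, 15 ε-transitions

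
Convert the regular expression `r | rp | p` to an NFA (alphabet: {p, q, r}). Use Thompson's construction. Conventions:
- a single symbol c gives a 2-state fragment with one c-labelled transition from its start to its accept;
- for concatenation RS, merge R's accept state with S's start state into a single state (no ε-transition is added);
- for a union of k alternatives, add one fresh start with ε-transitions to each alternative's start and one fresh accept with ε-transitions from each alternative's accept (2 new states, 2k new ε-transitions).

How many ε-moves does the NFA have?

Recursing over subexpressions:
Each of the 4 symbol leaves contributes 0 ε-transitions.
  rp : 0 ε-transitions
  r | rp | p : 6 ε-transitions

6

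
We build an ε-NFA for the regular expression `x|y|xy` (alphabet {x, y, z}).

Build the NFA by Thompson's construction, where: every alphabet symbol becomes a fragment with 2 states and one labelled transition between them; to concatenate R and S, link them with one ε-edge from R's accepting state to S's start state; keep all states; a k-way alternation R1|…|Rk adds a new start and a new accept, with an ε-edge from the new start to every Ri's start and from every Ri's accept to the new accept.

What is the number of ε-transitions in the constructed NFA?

Bottom-up over the parse tree:
Each of the 4 symbol leaves contributes 0 ε-transitions.
  xy = 1 ε-transition
  x|y|xy = 7 ε-transitions

7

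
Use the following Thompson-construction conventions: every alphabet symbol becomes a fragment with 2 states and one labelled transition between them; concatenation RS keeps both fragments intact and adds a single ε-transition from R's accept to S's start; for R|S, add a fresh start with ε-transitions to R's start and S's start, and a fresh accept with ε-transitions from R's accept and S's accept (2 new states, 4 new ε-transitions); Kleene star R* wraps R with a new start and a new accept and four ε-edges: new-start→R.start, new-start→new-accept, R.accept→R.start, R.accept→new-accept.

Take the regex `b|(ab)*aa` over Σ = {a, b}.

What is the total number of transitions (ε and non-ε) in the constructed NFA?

16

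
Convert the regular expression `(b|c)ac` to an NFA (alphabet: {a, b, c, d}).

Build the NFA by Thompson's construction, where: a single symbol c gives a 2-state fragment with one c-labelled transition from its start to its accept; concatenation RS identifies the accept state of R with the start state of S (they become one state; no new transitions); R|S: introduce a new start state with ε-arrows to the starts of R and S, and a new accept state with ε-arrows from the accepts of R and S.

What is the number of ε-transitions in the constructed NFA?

4

Per subexpression:
Each of the 4 symbol leaves contributes 0 ε-transitions.
  b|c → 4 ε-transitions
  (b|c)ac → 4 ε-transitions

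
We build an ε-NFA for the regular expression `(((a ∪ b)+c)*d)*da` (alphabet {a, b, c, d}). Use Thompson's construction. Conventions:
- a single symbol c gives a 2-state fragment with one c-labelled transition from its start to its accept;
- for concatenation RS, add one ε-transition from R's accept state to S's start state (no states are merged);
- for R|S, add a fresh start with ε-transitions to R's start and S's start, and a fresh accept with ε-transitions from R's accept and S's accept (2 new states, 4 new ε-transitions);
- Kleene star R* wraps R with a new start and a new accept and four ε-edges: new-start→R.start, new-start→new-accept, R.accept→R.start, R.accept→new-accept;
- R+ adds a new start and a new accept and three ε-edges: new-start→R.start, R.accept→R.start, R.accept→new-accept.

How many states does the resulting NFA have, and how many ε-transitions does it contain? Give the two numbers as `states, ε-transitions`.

Building bottom-up:
Each of the 6 symbol leaves contributes 2 states and 0 ε-transitions.
  a ∪ b → 6 states, 4 ε-transitions
  (a ∪ b)+ → 8 states, 7 ε-transitions
  (a ∪ b)+c → 10 states, 8 ε-transitions
  ((a ∪ b)+c)* → 12 states, 12 ε-transitions
  ((a ∪ b)+c)*d → 14 states, 13 ε-transitions
  (((a ∪ b)+c)*d)* → 16 states, 17 ε-transitions
  (((a ∪ b)+c)*d)*da → 20 states, 19 ε-transitions

20, 19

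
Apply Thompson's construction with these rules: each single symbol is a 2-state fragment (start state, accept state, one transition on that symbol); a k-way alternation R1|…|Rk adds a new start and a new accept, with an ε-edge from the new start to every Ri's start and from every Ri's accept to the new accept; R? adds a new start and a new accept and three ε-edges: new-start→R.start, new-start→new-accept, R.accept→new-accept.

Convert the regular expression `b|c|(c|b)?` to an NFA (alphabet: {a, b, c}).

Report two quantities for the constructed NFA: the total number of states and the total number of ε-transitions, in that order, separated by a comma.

14, 13

Per subexpression:
Each of the 4 symbol leaves contributes 2 states and 0 ε-transitions.
  c|b → 6 states, 4 ε-transitions
  (c|b)? → 8 states, 7 ε-transitions
  b|c|(c|b)? → 14 states, 13 ε-transitions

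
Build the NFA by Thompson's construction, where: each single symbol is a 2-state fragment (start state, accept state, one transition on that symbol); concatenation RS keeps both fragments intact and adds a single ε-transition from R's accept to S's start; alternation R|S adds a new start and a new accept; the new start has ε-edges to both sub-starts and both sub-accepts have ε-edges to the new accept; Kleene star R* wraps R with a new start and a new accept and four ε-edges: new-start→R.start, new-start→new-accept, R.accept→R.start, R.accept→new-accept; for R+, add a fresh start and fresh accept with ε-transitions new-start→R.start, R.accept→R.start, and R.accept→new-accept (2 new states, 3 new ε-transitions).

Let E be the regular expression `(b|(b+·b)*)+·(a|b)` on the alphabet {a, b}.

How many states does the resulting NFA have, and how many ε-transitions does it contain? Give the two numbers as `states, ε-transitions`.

20, 20

Bottom-up over the parse tree:
Each of the 5 symbol leaves contributes 2 states and 0 ε-transitions.
  b+ → 4 states, 3 ε-transitions
  b+·b → 6 states, 4 ε-transitions
  (b+·b)* → 8 states, 8 ε-transitions
  b|(b+·b)* → 12 states, 12 ε-transitions
  (b|(b+·b)*)+ → 14 states, 15 ε-transitions
  a|b → 6 states, 4 ε-transitions
  (b|(b+·b)*)+·(a|b) → 20 states, 20 ε-transitions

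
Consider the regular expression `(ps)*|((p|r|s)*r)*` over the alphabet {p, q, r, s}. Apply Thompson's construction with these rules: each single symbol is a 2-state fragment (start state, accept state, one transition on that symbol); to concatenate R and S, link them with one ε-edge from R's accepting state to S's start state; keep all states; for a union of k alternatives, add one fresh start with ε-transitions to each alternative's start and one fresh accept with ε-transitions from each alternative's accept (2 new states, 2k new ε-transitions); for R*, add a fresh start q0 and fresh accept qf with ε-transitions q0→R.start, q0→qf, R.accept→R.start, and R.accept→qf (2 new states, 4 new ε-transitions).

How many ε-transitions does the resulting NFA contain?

24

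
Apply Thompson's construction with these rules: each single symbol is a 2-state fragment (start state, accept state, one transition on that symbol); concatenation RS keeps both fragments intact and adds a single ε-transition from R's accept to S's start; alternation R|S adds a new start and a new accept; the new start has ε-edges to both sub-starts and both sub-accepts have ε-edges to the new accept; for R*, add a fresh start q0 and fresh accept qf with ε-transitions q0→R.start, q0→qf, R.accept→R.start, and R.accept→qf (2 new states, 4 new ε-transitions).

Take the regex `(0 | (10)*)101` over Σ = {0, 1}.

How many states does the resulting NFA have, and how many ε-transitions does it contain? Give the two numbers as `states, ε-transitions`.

16, 12

Building bottom-up:
Each of the 6 symbol leaves contributes 2 states and 0 ε-transitions.
  10 = 4 states, 1 ε-transition
  (10)* = 6 states, 5 ε-transitions
  0 | (10)* = 10 states, 9 ε-transitions
  (0 | (10)*)101 = 16 states, 12 ε-transitions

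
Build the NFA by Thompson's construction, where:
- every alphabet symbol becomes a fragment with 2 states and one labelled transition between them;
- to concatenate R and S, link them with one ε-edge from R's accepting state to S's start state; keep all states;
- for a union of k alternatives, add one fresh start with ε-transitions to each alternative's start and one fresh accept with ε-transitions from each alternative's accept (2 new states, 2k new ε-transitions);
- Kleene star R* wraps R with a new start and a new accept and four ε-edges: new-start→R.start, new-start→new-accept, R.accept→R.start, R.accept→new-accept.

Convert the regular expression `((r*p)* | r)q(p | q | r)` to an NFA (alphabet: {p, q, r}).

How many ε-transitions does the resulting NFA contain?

21

By structural recursion:
Each of the 7 symbol leaves contributes 0 ε-transitions.
  r* : 4 ε-transitions
  r*p : 5 ε-transitions
  (r*p)* : 9 ε-transitions
  (r*p)* | r : 13 ε-transitions
  p | q | r : 6 ε-transitions
  ((r*p)* | r)q(p | q | r) : 21 ε-transitions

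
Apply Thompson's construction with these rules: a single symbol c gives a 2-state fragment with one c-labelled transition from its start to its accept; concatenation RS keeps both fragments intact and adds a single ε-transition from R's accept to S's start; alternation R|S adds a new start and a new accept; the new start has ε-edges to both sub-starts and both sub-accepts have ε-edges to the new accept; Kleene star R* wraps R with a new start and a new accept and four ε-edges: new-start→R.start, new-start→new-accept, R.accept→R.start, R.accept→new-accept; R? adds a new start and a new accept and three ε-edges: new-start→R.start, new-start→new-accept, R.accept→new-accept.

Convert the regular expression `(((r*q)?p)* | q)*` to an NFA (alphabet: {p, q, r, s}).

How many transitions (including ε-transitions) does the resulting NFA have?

25

Per subexpression:
Each of the 4 symbol leaves contributes 1 transition (1 symbol, 0 ε).
  r* → 5 transitions (1 symbol, 4 ε)
  r*q → 7 transitions (2 symbol, 5 ε)
  (r*q)? → 10 transitions (2 symbol, 8 ε)
  (r*q)?p → 12 transitions (3 symbol, 9 ε)
  ((r*q)?p)* → 16 transitions (3 symbol, 13 ε)
  ((r*q)?p)* | q → 21 transitions (4 symbol, 17 ε)
  (((r*q)?p)* | q)* → 25 transitions (4 symbol, 21 ε)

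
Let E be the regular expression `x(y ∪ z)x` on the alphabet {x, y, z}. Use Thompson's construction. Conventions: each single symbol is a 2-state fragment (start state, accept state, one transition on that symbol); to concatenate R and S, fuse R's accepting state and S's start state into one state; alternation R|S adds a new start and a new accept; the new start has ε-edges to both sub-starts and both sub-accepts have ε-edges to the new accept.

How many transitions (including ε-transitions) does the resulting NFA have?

8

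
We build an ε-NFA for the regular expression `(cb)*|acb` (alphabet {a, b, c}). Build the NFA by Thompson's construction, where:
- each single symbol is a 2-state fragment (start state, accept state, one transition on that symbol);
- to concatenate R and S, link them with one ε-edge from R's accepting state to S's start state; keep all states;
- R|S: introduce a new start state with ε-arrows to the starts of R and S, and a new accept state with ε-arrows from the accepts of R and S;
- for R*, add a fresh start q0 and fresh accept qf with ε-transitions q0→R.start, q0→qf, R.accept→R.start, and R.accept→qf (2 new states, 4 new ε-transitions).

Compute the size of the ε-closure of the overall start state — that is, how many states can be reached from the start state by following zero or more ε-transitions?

6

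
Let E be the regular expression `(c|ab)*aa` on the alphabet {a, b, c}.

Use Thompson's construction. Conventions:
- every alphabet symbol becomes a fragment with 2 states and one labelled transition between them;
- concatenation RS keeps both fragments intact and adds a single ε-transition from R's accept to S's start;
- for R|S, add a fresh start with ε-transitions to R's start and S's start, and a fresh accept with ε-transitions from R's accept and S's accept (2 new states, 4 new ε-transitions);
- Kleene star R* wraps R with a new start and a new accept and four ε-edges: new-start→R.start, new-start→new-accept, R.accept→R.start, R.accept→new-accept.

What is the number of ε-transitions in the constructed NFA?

11

By structural recursion:
Each of the 5 symbol leaves contributes 0 ε-transitions.
  ab : 1 ε-transition
  c|ab : 5 ε-transitions
  (c|ab)* : 9 ε-transitions
  (c|ab)*aa : 11 ε-transitions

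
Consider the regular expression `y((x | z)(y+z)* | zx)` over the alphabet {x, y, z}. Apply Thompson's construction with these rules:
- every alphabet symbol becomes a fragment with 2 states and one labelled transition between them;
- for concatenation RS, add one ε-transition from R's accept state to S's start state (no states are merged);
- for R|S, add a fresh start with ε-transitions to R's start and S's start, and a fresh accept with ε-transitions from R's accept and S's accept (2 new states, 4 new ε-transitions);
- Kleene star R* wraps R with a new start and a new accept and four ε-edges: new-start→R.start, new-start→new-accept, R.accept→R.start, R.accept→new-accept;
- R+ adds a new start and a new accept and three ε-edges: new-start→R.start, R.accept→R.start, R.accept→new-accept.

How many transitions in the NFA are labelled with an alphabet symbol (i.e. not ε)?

Per subexpression:
Each of the 7 symbol leaves contributes exactly 1 symbol transition.
  x | z : 2 symbol transitions
  y+ : 1 symbol transition
  y+z : 2 symbol transitions
  (y+z)* : 2 symbol transitions
  (x | z)(y+z)* : 4 symbol transitions
  zx : 2 symbol transitions
  (x | z)(y+z)* | zx : 6 symbol transitions
  y((x | z)(y+z)* | zx) : 7 symbol transitions

7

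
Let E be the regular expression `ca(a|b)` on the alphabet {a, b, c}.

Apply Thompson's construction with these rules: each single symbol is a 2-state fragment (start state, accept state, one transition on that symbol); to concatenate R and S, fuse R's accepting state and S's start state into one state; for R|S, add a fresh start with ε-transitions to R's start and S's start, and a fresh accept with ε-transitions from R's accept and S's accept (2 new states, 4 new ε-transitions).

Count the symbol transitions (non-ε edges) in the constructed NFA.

By structural recursion:
Each of the 4 symbol leaves contributes exactly 1 symbol transition.
  a|b — 2 symbol transitions
  ca(a|b) — 4 symbol transitions

4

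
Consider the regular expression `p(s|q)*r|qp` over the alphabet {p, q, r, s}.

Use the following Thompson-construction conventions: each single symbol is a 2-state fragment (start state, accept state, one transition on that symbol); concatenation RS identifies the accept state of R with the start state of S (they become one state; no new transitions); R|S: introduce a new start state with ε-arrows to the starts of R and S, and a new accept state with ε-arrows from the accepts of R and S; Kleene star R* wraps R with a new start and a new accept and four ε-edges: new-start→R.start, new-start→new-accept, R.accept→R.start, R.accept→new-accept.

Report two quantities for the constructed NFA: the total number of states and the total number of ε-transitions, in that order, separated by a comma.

15, 12

Building bottom-up:
Each of the 6 symbol leaves contributes 2 states and 0 ε-transitions.
  s|q = 6 states, 4 ε-transitions
  (s|q)* = 8 states, 8 ε-transitions
  p(s|q)*r = 10 states, 8 ε-transitions
  qp = 3 states, 0 ε-transitions
  p(s|q)*r|qp = 15 states, 12 ε-transitions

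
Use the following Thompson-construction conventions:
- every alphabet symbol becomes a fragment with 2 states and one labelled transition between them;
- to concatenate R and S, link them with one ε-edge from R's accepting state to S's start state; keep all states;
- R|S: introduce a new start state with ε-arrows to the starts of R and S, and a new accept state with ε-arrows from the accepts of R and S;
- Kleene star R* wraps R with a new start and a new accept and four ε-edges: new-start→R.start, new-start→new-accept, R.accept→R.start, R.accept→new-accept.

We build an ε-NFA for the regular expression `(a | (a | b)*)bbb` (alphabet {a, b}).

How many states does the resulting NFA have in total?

18

Per subexpression:
Each of the 6 symbol leaves contributes a 2-state fragment.
  a | b — 6 states
  (a | b)* — 8 states
  a | (a | b)* — 12 states
  (a | (a | b)*)bbb — 18 states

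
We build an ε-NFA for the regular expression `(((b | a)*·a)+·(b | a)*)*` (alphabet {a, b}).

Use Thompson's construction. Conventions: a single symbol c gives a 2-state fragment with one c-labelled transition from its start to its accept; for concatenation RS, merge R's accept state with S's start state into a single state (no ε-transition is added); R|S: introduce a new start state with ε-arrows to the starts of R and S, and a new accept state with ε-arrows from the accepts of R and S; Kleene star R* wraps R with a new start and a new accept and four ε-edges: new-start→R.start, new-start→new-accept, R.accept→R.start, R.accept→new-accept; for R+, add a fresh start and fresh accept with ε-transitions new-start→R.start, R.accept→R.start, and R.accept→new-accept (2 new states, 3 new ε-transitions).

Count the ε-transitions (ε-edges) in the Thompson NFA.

23

Bottom-up over the parse tree:
Each of the 5 symbol leaves contributes 0 ε-transitions.
  b | a — 4 ε-transitions
  (b | a)* — 8 ε-transitions
  (b | a)*·a — 8 ε-transitions
  ((b | a)*·a)+ — 11 ε-transitions
  b | a — 4 ε-transitions
  (b | a)* — 8 ε-transitions
  ((b | a)*·a)+·(b | a)* — 19 ε-transitions
  (((b | a)*·a)+·(b | a)*)* — 23 ε-transitions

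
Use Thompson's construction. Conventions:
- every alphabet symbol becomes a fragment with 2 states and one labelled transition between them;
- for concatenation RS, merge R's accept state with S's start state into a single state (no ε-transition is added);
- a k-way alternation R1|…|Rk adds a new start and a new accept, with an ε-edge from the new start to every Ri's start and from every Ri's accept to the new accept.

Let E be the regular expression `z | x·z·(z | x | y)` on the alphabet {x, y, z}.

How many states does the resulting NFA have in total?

Building bottom-up:
Each of the 6 symbol leaves contributes a 2-state fragment.
  z | x | y → 8 states
  x·z·(z | x | y) → 10 states
  z | x·z·(z | x | y) → 14 states

14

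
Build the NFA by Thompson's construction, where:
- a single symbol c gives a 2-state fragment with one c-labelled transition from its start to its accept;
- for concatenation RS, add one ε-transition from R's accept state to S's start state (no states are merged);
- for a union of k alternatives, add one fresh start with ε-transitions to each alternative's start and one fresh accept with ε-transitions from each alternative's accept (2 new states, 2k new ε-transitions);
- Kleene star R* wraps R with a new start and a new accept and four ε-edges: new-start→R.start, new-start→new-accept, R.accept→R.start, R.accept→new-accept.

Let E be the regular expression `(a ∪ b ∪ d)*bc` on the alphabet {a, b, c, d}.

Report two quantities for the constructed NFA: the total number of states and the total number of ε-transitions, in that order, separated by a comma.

14, 12

Recursing over subexpressions:
Each of the 5 symbol leaves contributes 2 states and 0 ε-transitions.
  a ∪ b ∪ d : 8 states, 6 ε-transitions
  (a ∪ b ∪ d)* : 10 states, 10 ε-transitions
  (a ∪ b ∪ d)*bc : 14 states, 12 ε-transitions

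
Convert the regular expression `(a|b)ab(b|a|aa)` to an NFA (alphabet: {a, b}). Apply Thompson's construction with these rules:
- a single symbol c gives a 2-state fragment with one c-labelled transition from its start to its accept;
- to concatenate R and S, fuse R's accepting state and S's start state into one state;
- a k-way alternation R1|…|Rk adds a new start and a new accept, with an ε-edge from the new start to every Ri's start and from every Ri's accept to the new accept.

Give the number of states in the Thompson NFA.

16

Per subexpression:
Each of the 8 symbol leaves contributes a 2-state fragment.
  a|b → 6 states
  aa → 3 states
  b|a|aa → 9 states
  (a|b)ab(b|a|aa) → 16 states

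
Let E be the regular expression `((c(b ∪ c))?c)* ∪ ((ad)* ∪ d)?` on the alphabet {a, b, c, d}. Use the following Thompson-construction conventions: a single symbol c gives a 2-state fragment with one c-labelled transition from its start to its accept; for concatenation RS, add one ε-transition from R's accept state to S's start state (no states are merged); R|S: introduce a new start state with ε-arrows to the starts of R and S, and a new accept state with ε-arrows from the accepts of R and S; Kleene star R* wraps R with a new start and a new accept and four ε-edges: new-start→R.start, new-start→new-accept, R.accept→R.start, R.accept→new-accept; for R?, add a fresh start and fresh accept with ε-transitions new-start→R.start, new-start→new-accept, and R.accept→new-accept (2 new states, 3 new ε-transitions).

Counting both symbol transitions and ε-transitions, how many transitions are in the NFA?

36

Recursing over subexpressions:
Each of the 7 symbol leaves contributes 1 transition (1 symbol, 0 ε).
  b ∪ c → 6 transitions (2 symbol, 4 ε)
  c(b ∪ c) → 8 transitions (3 symbol, 5 ε)
  (c(b ∪ c))? → 11 transitions (3 symbol, 8 ε)
  (c(b ∪ c))?c → 13 transitions (4 symbol, 9 ε)
  ((c(b ∪ c))?c)* → 17 transitions (4 symbol, 13 ε)
  ad → 3 transitions (2 symbol, 1 ε)
  (ad)* → 7 transitions (2 symbol, 5 ε)
  (ad)* ∪ d → 12 transitions (3 symbol, 9 ε)
  ((ad)* ∪ d)? → 15 transitions (3 symbol, 12 ε)
  ((c(b ∪ c))?c)* ∪ ((ad)* ∪ d)? → 36 transitions (7 symbol, 29 ε)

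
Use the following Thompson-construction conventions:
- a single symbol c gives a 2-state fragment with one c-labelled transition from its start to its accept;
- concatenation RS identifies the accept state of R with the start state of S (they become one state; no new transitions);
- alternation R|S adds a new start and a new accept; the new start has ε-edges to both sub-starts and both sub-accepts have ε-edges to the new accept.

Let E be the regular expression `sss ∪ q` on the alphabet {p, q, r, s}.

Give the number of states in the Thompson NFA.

Per subexpression:
Each of the 4 symbol leaves contributes a 2-state fragment.
  sss : 4 states
  sss ∪ q : 8 states

8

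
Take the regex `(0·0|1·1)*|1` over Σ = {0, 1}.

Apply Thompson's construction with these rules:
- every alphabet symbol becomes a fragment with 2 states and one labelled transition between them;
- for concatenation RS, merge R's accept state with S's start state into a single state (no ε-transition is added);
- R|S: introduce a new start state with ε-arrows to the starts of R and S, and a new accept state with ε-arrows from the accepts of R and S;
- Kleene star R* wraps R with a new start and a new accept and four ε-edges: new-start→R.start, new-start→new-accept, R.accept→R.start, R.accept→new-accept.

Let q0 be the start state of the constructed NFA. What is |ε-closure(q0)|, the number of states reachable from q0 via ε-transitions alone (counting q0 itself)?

Work bottom-up. For each fragment F, track |ε-closure(F.start)| and whether F's accept lies in that closure (i.e. whether F accepts ε). A single-symbol fragment has closure size 1 and does not accept ε.
  0·0 : |closure| equals the left operand's closure size = 1 (its accept is not ε-reachable, so the closure stops there)
  1·1 : same as the first factor's closure: |closure| = 1
  0·0|1·1 : |closure| = 1 + 1 + 1 = 3 (the new accept is not ε-reachable since no branch accepts ε)
  (0·0|1·1)* : the star's fresh start ε-reaches both the body's start and the fresh accept: |closure| = 2 + 3 = 5
  (0·0|1·1)*|1 : new start ε-reaches every alternative's start; at least one alternative accepts ε, so the union's new accept is reached too: |closure| = 1 + 5 + 1 + 1 = 8

8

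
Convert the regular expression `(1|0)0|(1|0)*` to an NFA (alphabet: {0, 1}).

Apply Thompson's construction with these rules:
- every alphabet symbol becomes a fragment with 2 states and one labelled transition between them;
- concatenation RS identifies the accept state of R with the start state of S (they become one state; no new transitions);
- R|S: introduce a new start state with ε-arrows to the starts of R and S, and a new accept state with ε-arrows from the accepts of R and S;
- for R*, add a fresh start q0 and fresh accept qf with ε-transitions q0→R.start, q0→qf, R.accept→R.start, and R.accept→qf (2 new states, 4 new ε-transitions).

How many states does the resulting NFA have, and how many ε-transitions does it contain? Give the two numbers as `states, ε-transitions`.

17, 16

By structural recursion:
Each of the 5 symbol leaves contributes 2 states and 0 ε-transitions.
  1|0 → 6 states, 4 ε-transitions
  (1|0)0 → 7 states, 4 ε-transitions
  1|0 → 6 states, 4 ε-transitions
  (1|0)* → 8 states, 8 ε-transitions
  (1|0)0|(1|0)* → 17 states, 16 ε-transitions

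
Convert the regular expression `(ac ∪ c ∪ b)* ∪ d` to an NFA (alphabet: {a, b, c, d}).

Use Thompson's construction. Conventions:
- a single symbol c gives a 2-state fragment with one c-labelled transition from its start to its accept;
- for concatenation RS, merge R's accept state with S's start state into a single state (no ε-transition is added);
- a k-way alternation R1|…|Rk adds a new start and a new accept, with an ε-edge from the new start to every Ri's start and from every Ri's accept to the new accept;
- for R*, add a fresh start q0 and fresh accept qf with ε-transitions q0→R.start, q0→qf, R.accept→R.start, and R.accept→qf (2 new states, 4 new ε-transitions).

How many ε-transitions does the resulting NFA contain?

Bottom-up over the parse tree:
Each of the 5 symbol leaves contributes 0 ε-transitions.
  ac — 0 ε-transitions
  ac ∪ c ∪ b — 6 ε-transitions
  (ac ∪ c ∪ b)* — 10 ε-transitions
  (ac ∪ c ∪ b)* ∪ d — 14 ε-transitions

14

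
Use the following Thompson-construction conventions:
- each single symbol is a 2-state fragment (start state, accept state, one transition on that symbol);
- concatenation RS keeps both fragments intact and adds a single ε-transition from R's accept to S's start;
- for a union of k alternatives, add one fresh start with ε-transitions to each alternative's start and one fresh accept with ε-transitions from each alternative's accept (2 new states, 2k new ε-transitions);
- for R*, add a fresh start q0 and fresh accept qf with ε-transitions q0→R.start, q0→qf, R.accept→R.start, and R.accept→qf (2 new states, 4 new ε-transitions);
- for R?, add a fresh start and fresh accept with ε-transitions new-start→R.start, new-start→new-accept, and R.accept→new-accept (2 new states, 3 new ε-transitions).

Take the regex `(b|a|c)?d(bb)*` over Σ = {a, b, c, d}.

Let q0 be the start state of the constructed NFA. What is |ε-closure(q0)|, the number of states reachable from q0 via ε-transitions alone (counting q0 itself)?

Let C(F) = |ε-closure(F.start)| within fragment F, and note whether F accepts ε. Symbol fragments have C = 1 and do not accept ε. Then:
  b|a|c : |ε-closure| = 1 + 1 + 1 + 1 = 4 (the new accept is not ε-reachable since no branch accepts ε)
  (b|a|c)? : new start has ε-edges to the inner start and to the new accept, so |ε-closure| = 2 + 4 = 6
  bb : |ε-closure| equals the left operand's closure size = 1 (its accept is not ε-reachable, so the closure stops there)
  (bb)* : the star's fresh start ε-reaches both the body's start and the fresh accept: |ε-closure| = 2 + 1 = 3
  (b|a|c)?d(bb)* : the left operand accepts ε, so the closure extends into the next operand (via the concat ε-link); |ε-closure| = 6 + 1 = 7

7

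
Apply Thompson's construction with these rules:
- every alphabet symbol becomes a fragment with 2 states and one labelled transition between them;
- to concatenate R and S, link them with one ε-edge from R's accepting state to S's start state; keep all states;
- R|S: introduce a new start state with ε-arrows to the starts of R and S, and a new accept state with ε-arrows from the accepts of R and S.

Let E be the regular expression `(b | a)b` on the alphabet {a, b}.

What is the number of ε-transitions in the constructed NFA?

Building bottom-up:
Each of the 3 symbol leaves contributes 0 ε-transitions.
  b | a : 4 ε-transitions
  (b | a)b : 5 ε-transitions

5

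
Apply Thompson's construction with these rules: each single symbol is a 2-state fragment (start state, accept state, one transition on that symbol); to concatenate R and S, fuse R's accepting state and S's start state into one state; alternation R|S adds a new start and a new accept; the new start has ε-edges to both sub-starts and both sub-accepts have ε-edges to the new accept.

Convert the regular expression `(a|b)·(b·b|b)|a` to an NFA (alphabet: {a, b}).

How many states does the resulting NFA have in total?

16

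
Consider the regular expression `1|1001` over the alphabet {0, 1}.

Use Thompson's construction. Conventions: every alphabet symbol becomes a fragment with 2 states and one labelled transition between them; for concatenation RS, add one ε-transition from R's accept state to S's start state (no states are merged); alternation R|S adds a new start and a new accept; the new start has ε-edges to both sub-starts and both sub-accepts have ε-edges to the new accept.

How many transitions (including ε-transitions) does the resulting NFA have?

12

Recursing over subexpressions:
Each of the 5 symbol leaves contributes 1 transition (1 symbol, 0 ε).
  1001 : 7 transitions (4 symbol, 3 ε)
  1|1001 : 12 transitions (5 symbol, 7 ε)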